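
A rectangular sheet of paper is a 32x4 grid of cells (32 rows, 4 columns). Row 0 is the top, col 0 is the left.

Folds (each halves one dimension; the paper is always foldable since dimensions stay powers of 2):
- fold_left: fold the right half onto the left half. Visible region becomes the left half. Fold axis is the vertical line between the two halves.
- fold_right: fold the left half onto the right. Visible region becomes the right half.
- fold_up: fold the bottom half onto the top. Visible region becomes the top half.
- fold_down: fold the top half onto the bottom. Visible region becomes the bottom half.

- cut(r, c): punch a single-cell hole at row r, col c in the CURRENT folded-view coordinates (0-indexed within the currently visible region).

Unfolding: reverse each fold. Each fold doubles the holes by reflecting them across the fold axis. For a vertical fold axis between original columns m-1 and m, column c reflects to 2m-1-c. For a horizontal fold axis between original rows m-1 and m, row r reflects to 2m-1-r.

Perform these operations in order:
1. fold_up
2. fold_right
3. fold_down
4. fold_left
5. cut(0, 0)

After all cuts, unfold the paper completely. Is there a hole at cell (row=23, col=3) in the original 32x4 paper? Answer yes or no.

Op 1 fold_up: fold axis h@16; visible region now rows[0,16) x cols[0,4) = 16x4
Op 2 fold_right: fold axis v@2; visible region now rows[0,16) x cols[2,4) = 16x2
Op 3 fold_down: fold axis h@8; visible region now rows[8,16) x cols[2,4) = 8x2
Op 4 fold_left: fold axis v@3; visible region now rows[8,16) x cols[2,3) = 8x1
Op 5 cut(0, 0): punch at orig (8,2); cuts so far [(8, 2)]; region rows[8,16) x cols[2,3) = 8x1
Unfold 1 (reflect across v@3): 2 holes -> [(8, 2), (8, 3)]
Unfold 2 (reflect across h@8): 4 holes -> [(7, 2), (7, 3), (8, 2), (8, 3)]
Unfold 3 (reflect across v@2): 8 holes -> [(7, 0), (7, 1), (7, 2), (7, 3), (8, 0), (8, 1), (8, 2), (8, 3)]
Unfold 4 (reflect across h@16): 16 holes -> [(7, 0), (7, 1), (7, 2), (7, 3), (8, 0), (8, 1), (8, 2), (8, 3), (23, 0), (23, 1), (23, 2), (23, 3), (24, 0), (24, 1), (24, 2), (24, 3)]
Holes: [(7, 0), (7, 1), (7, 2), (7, 3), (8, 0), (8, 1), (8, 2), (8, 3), (23, 0), (23, 1), (23, 2), (23, 3), (24, 0), (24, 1), (24, 2), (24, 3)]

Answer: yes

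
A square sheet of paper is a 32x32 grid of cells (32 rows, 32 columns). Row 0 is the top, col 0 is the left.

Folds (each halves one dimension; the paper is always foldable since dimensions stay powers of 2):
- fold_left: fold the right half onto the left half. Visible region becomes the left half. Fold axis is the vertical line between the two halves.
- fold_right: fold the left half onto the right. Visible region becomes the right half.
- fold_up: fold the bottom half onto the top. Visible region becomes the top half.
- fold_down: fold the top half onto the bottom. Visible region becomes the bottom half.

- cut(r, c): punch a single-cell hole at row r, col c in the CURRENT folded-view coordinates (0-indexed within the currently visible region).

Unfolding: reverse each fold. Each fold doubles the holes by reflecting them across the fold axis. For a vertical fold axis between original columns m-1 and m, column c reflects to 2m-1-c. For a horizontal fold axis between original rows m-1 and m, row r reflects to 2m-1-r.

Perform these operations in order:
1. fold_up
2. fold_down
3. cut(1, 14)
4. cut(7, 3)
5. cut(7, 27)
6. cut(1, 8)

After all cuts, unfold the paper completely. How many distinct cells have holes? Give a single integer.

Op 1 fold_up: fold axis h@16; visible region now rows[0,16) x cols[0,32) = 16x32
Op 2 fold_down: fold axis h@8; visible region now rows[8,16) x cols[0,32) = 8x32
Op 3 cut(1, 14): punch at orig (9,14); cuts so far [(9, 14)]; region rows[8,16) x cols[0,32) = 8x32
Op 4 cut(7, 3): punch at orig (15,3); cuts so far [(9, 14), (15, 3)]; region rows[8,16) x cols[0,32) = 8x32
Op 5 cut(7, 27): punch at orig (15,27); cuts so far [(9, 14), (15, 3), (15, 27)]; region rows[8,16) x cols[0,32) = 8x32
Op 6 cut(1, 8): punch at orig (9,8); cuts so far [(9, 8), (9, 14), (15, 3), (15, 27)]; region rows[8,16) x cols[0,32) = 8x32
Unfold 1 (reflect across h@8): 8 holes -> [(0, 3), (0, 27), (6, 8), (6, 14), (9, 8), (9, 14), (15, 3), (15, 27)]
Unfold 2 (reflect across h@16): 16 holes -> [(0, 3), (0, 27), (6, 8), (6, 14), (9, 8), (9, 14), (15, 3), (15, 27), (16, 3), (16, 27), (22, 8), (22, 14), (25, 8), (25, 14), (31, 3), (31, 27)]

Answer: 16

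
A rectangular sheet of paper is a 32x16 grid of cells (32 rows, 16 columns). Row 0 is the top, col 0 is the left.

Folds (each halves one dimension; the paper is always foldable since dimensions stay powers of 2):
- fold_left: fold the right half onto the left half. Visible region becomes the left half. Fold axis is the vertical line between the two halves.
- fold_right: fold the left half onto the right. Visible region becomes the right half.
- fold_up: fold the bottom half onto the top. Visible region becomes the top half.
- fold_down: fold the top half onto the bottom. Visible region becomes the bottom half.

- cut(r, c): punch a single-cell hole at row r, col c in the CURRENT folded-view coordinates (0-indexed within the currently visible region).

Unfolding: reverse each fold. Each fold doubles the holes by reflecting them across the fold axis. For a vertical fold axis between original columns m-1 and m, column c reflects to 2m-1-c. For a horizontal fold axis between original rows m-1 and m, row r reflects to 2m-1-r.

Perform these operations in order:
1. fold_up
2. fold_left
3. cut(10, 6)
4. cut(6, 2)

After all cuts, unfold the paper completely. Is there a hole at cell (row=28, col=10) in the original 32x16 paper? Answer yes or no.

Op 1 fold_up: fold axis h@16; visible region now rows[0,16) x cols[0,16) = 16x16
Op 2 fold_left: fold axis v@8; visible region now rows[0,16) x cols[0,8) = 16x8
Op 3 cut(10, 6): punch at orig (10,6); cuts so far [(10, 6)]; region rows[0,16) x cols[0,8) = 16x8
Op 4 cut(6, 2): punch at orig (6,2); cuts so far [(6, 2), (10, 6)]; region rows[0,16) x cols[0,8) = 16x8
Unfold 1 (reflect across v@8): 4 holes -> [(6, 2), (6, 13), (10, 6), (10, 9)]
Unfold 2 (reflect across h@16): 8 holes -> [(6, 2), (6, 13), (10, 6), (10, 9), (21, 6), (21, 9), (25, 2), (25, 13)]
Holes: [(6, 2), (6, 13), (10, 6), (10, 9), (21, 6), (21, 9), (25, 2), (25, 13)]

Answer: no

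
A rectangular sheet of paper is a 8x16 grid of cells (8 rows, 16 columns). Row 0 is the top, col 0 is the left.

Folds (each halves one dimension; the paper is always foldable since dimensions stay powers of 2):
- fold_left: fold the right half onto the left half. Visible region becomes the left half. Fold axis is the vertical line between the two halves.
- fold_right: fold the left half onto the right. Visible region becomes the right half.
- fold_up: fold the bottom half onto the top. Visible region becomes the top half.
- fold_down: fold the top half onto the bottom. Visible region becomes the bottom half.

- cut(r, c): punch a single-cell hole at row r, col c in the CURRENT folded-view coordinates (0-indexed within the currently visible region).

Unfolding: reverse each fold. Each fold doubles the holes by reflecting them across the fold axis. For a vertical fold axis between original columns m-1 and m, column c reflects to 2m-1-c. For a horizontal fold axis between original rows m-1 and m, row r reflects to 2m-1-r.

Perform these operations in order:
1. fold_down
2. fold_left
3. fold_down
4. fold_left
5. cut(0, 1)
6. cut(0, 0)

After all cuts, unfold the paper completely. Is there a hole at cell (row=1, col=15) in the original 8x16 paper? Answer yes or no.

Answer: yes

Derivation:
Op 1 fold_down: fold axis h@4; visible region now rows[4,8) x cols[0,16) = 4x16
Op 2 fold_left: fold axis v@8; visible region now rows[4,8) x cols[0,8) = 4x8
Op 3 fold_down: fold axis h@6; visible region now rows[6,8) x cols[0,8) = 2x8
Op 4 fold_left: fold axis v@4; visible region now rows[6,8) x cols[0,4) = 2x4
Op 5 cut(0, 1): punch at orig (6,1); cuts so far [(6, 1)]; region rows[6,8) x cols[0,4) = 2x4
Op 6 cut(0, 0): punch at orig (6,0); cuts so far [(6, 0), (6, 1)]; region rows[6,8) x cols[0,4) = 2x4
Unfold 1 (reflect across v@4): 4 holes -> [(6, 0), (6, 1), (6, 6), (6, 7)]
Unfold 2 (reflect across h@6): 8 holes -> [(5, 0), (5, 1), (5, 6), (5, 7), (6, 0), (6, 1), (6, 6), (6, 7)]
Unfold 3 (reflect across v@8): 16 holes -> [(5, 0), (5, 1), (5, 6), (5, 7), (5, 8), (5, 9), (5, 14), (5, 15), (6, 0), (6, 1), (6, 6), (6, 7), (6, 8), (6, 9), (6, 14), (6, 15)]
Unfold 4 (reflect across h@4): 32 holes -> [(1, 0), (1, 1), (1, 6), (1, 7), (1, 8), (1, 9), (1, 14), (1, 15), (2, 0), (2, 1), (2, 6), (2, 7), (2, 8), (2, 9), (2, 14), (2, 15), (5, 0), (5, 1), (5, 6), (5, 7), (5, 8), (5, 9), (5, 14), (5, 15), (6, 0), (6, 1), (6, 6), (6, 7), (6, 8), (6, 9), (6, 14), (6, 15)]
Holes: [(1, 0), (1, 1), (1, 6), (1, 7), (1, 8), (1, 9), (1, 14), (1, 15), (2, 0), (2, 1), (2, 6), (2, 7), (2, 8), (2, 9), (2, 14), (2, 15), (5, 0), (5, 1), (5, 6), (5, 7), (5, 8), (5, 9), (5, 14), (5, 15), (6, 0), (6, 1), (6, 6), (6, 7), (6, 8), (6, 9), (6, 14), (6, 15)]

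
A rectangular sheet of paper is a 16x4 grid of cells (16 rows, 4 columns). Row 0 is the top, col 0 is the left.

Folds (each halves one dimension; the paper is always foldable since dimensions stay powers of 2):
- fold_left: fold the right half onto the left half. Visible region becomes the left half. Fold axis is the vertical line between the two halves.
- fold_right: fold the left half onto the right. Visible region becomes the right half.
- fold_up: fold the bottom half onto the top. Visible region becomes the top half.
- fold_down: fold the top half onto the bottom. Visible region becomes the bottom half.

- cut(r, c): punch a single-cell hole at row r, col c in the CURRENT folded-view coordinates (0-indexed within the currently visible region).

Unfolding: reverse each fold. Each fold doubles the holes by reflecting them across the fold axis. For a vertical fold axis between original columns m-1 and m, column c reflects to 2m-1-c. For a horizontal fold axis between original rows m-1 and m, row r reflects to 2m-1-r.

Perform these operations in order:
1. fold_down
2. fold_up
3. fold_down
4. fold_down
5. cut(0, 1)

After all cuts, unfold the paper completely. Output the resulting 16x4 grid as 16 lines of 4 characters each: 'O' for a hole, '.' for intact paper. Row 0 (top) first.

Op 1 fold_down: fold axis h@8; visible region now rows[8,16) x cols[0,4) = 8x4
Op 2 fold_up: fold axis h@12; visible region now rows[8,12) x cols[0,4) = 4x4
Op 3 fold_down: fold axis h@10; visible region now rows[10,12) x cols[0,4) = 2x4
Op 4 fold_down: fold axis h@11; visible region now rows[11,12) x cols[0,4) = 1x4
Op 5 cut(0, 1): punch at orig (11,1); cuts so far [(11, 1)]; region rows[11,12) x cols[0,4) = 1x4
Unfold 1 (reflect across h@11): 2 holes -> [(10, 1), (11, 1)]
Unfold 2 (reflect across h@10): 4 holes -> [(8, 1), (9, 1), (10, 1), (11, 1)]
Unfold 3 (reflect across h@12): 8 holes -> [(8, 1), (9, 1), (10, 1), (11, 1), (12, 1), (13, 1), (14, 1), (15, 1)]
Unfold 4 (reflect across h@8): 16 holes -> [(0, 1), (1, 1), (2, 1), (3, 1), (4, 1), (5, 1), (6, 1), (7, 1), (8, 1), (9, 1), (10, 1), (11, 1), (12, 1), (13, 1), (14, 1), (15, 1)]

Answer: .O..
.O..
.O..
.O..
.O..
.O..
.O..
.O..
.O..
.O..
.O..
.O..
.O..
.O..
.O..
.O..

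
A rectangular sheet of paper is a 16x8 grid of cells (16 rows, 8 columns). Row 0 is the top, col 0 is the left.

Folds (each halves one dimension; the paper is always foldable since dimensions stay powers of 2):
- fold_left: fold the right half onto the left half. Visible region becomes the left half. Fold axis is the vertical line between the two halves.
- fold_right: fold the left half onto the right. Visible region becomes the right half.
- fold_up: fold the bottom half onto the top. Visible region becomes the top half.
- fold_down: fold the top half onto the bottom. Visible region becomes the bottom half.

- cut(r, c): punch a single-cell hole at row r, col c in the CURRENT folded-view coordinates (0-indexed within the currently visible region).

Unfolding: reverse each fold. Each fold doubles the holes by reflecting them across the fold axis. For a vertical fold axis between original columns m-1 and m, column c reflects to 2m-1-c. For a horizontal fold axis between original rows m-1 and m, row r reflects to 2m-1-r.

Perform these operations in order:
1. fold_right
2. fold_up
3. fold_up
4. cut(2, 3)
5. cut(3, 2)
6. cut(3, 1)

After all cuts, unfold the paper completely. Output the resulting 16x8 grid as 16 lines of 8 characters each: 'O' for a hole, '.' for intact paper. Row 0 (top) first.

Op 1 fold_right: fold axis v@4; visible region now rows[0,16) x cols[4,8) = 16x4
Op 2 fold_up: fold axis h@8; visible region now rows[0,8) x cols[4,8) = 8x4
Op 3 fold_up: fold axis h@4; visible region now rows[0,4) x cols[4,8) = 4x4
Op 4 cut(2, 3): punch at orig (2,7); cuts so far [(2, 7)]; region rows[0,4) x cols[4,8) = 4x4
Op 5 cut(3, 2): punch at orig (3,6); cuts so far [(2, 7), (3, 6)]; region rows[0,4) x cols[4,8) = 4x4
Op 6 cut(3, 1): punch at orig (3,5); cuts so far [(2, 7), (3, 5), (3, 6)]; region rows[0,4) x cols[4,8) = 4x4
Unfold 1 (reflect across h@4): 6 holes -> [(2, 7), (3, 5), (3, 6), (4, 5), (4, 6), (5, 7)]
Unfold 2 (reflect across h@8): 12 holes -> [(2, 7), (3, 5), (3, 6), (4, 5), (4, 6), (5, 7), (10, 7), (11, 5), (11, 6), (12, 5), (12, 6), (13, 7)]
Unfold 3 (reflect across v@4): 24 holes -> [(2, 0), (2, 7), (3, 1), (3, 2), (3, 5), (3, 6), (4, 1), (4, 2), (4, 5), (4, 6), (5, 0), (5, 7), (10, 0), (10, 7), (11, 1), (11, 2), (11, 5), (11, 6), (12, 1), (12, 2), (12, 5), (12, 6), (13, 0), (13, 7)]

Answer: ........
........
O......O
.OO..OO.
.OO..OO.
O......O
........
........
........
........
O......O
.OO..OO.
.OO..OO.
O......O
........
........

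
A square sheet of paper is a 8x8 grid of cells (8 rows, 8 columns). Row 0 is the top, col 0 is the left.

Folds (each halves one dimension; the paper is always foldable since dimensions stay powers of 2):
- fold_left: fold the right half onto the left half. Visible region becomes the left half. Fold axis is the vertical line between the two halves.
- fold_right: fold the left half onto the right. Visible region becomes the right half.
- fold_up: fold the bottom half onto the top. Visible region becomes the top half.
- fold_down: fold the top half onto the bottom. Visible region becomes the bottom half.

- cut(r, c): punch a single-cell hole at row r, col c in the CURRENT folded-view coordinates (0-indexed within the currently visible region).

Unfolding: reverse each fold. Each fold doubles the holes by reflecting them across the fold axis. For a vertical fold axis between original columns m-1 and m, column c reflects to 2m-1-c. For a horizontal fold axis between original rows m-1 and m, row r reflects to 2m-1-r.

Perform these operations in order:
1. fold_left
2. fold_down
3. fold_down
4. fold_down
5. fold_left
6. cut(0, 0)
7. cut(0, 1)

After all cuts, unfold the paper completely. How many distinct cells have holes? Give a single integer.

Op 1 fold_left: fold axis v@4; visible region now rows[0,8) x cols[0,4) = 8x4
Op 2 fold_down: fold axis h@4; visible region now rows[4,8) x cols[0,4) = 4x4
Op 3 fold_down: fold axis h@6; visible region now rows[6,8) x cols[0,4) = 2x4
Op 4 fold_down: fold axis h@7; visible region now rows[7,8) x cols[0,4) = 1x4
Op 5 fold_left: fold axis v@2; visible region now rows[7,8) x cols[0,2) = 1x2
Op 6 cut(0, 0): punch at orig (7,0); cuts so far [(7, 0)]; region rows[7,8) x cols[0,2) = 1x2
Op 7 cut(0, 1): punch at orig (7,1); cuts so far [(7, 0), (7, 1)]; region rows[7,8) x cols[0,2) = 1x2
Unfold 1 (reflect across v@2): 4 holes -> [(7, 0), (7, 1), (7, 2), (7, 3)]
Unfold 2 (reflect across h@7): 8 holes -> [(6, 0), (6, 1), (6, 2), (6, 3), (7, 0), (7, 1), (7, 2), (7, 3)]
Unfold 3 (reflect across h@6): 16 holes -> [(4, 0), (4, 1), (4, 2), (4, 3), (5, 0), (5, 1), (5, 2), (5, 3), (6, 0), (6, 1), (6, 2), (6, 3), (7, 0), (7, 1), (7, 2), (7, 3)]
Unfold 4 (reflect across h@4): 32 holes -> [(0, 0), (0, 1), (0, 2), (0, 3), (1, 0), (1, 1), (1, 2), (1, 3), (2, 0), (2, 1), (2, 2), (2, 3), (3, 0), (3, 1), (3, 2), (3, 3), (4, 0), (4, 1), (4, 2), (4, 3), (5, 0), (5, 1), (5, 2), (5, 3), (6, 0), (6, 1), (6, 2), (6, 3), (7, 0), (7, 1), (7, 2), (7, 3)]
Unfold 5 (reflect across v@4): 64 holes -> [(0, 0), (0, 1), (0, 2), (0, 3), (0, 4), (0, 5), (0, 6), (0, 7), (1, 0), (1, 1), (1, 2), (1, 3), (1, 4), (1, 5), (1, 6), (1, 7), (2, 0), (2, 1), (2, 2), (2, 3), (2, 4), (2, 5), (2, 6), (2, 7), (3, 0), (3, 1), (3, 2), (3, 3), (3, 4), (3, 5), (3, 6), (3, 7), (4, 0), (4, 1), (4, 2), (4, 3), (4, 4), (4, 5), (4, 6), (4, 7), (5, 0), (5, 1), (5, 2), (5, 3), (5, 4), (5, 5), (5, 6), (5, 7), (6, 0), (6, 1), (6, 2), (6, 3), (6, 4), (6, 5), (6, 6), (6, 7), (7, 0), (7, 1), (7, 2), (7, 3), (7, 4), (7, 5), (7, 6), (7, 7)]

Answer: 64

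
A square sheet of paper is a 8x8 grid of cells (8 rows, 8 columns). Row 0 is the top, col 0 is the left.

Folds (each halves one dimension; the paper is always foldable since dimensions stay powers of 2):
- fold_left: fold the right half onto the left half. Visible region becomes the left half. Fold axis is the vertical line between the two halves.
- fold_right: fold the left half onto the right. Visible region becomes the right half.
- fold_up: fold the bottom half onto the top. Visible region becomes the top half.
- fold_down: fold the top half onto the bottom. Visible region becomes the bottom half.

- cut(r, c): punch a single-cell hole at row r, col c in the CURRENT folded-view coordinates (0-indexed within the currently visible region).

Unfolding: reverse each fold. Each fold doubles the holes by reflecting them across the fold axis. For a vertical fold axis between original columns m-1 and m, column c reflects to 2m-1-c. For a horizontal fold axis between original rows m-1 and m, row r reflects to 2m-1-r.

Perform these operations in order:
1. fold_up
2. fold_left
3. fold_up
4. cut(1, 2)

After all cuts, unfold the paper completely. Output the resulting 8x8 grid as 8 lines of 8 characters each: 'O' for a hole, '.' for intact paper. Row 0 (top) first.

Answer: ........
..O..O..
..O..O..
........
........
..O..O..
..O..O..
........

Derivation:
Op 1 fold_up: fold axis h@4; visible region now rows[0,4) x cols[0,8) = 4x8
Op 2 fold_left: fold axis v@4; visible region now rows[0,4) x cols[0,4) = 4x4
Op 3 fold_up: fold axis h@2; visible region now rows[0,2) x cols[0,4) = 2x4
Op 4 cut(1, 2): punch at orig (1,2); cuts so far [(1, 2)]; region rows[0,2) x cols[0,4) = 2x4
Unfold 1 (reflect across h@2): 2 holes -> [(1, 2), (2, 2)]
Unfold 2 (reflect across v@4): 4 holes -> [(1, 2), (1, 5), (2, 2), (2, 5)]
Unfold 3 (reflect across h@4): 8 holes -> [(1, 2), (1, 5), (2, 2), (2, 5), (5, 2), (5, 5), (6, 2), (6, 5)]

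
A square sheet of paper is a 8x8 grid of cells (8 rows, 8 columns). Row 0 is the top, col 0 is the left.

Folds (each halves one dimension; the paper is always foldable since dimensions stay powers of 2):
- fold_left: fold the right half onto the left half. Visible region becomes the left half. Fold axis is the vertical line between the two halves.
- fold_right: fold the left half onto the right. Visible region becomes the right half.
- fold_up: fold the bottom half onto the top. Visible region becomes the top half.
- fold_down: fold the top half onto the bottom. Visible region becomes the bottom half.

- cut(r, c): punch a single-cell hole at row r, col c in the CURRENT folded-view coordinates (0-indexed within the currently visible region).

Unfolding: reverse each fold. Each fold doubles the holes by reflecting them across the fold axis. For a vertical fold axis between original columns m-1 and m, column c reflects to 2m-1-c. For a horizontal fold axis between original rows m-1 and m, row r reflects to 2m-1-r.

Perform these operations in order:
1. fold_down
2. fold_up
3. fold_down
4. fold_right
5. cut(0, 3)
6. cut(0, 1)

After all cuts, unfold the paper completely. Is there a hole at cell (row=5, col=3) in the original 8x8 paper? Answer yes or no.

Answer: no

Derivation:
Op 1 fold_down: fold axis h@4; visible region now rows[4,8) x cols[0,8) = 4x8
Op 2 fold_up: fold axis h@6; visible region now rows[4,6) x cols[0,8) = 2x8
Op 3 fold_down: fold axis h@5; visible region now rows[5,6) x cols[0,8) = 1x8
Op 4 fold_right: fold axis v@4; visible region now rows[5,6) x cols[4,8) = 1x4
Op 5 cut(0, 3): punch at orig (5,7); cuts so far [(5, 7)]; region rows[5,6) x cols[4,8) = 1x4
Op 6 cut(0, 1): punch at orig (5,5); cuts so far [(5, 5), (5, 7)]; region rows[5,6) x cols[4,8) = 1x4
Unfold 1 (reflect across v@4): 4 holes -> [(5, 0), (5, 2), (5, 5), (5, 7)]
Unfold 2 (reflect across h@5): 8 holes -> [(4, 0), (4, 2), (4, 5), (4, 7), (5, 0), (5, 2), (5, 5), (5, 7)]
Unfold 3 (reflect across h@6): 16 holes -> [(4, 0), (4, 2), (4, 5), (4, 7), (5, 0), (5, 2), (5, 5), (5, 7), (6, 0), (6, 2), (6, 5), (6, 7), (7, 0), (7, 2), (7, 5), (7, 7)]
Unfold 4 (reflect across h@4): 32 holes -> [(0, 0), (0, 2), (0, 5), (0, 7), (1, 0), (1, 2), (1, 5), (1, 7), (2, 0), (2, 2), (2, 5), (2, 7), (3, 0), (3, 2), (3, 5), (3, 7), (4, 0), (4, 2), (4, 5), (4, 7), (5, 0), (5, 2), (5, 5), (5, 7), (6, 0), (6, 2), (6, 5), (6, 7), (7, 0), (7, 2), (7, 5), (7, 7)]
Holes: [(0, 0), (0, 2), (0, 5), (0, 7), (1, 0), (1, 2), (1, 5), (1, 7), (2, 0), (2, 2), (2, 5), (2, 7), (3, 0), (3, 2), (3, 5), (3, 7), (4, 0), (4, 2), (4, 5), (4, 7), (5, 0), (5, 2), (5, 5), (5, 7), (6, 0), (6, 2), (6, 5), (6, 7), (7, 0), (7, 2), (7, 5), (7, 7)]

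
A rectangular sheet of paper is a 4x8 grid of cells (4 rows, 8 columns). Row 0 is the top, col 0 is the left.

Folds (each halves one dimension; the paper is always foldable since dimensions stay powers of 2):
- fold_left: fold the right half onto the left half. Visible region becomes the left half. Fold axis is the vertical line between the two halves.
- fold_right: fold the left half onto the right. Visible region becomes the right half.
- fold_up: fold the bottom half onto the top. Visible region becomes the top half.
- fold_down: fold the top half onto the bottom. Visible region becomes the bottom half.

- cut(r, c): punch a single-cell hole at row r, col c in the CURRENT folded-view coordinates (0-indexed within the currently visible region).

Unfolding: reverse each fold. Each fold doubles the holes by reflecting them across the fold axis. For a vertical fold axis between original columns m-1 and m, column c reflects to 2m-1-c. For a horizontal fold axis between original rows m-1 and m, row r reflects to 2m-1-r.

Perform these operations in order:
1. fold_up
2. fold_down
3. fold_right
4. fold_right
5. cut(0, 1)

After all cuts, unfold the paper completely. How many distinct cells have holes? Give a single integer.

Answer: 16

Derivation:
Op 1 fold_up: fold axis h@2; visible region now rows[0,2) x cols[0,8) = 2x8
Op 2 fold_down: fold axis h@1; visible region now rows[1,2) x cols[0,8) = 1x8
Op 3 fold_right: fold axis v@4; visible region now rows[1,2) x cols[4,8) = 1x4
Op 4 fold_right: fold axis v@6; visible region now rows[1,2) x cols[6,8) = 1x2
Op 5 cut(0, 1): punch at orig (1,7); cuts so far [(1, 7)]; region rows[1,2) x cols[6,8) = 1x2
Unfold 1 (reflect across v@6): 2 holes -> [(1, 4), (1, 7)]
Unfold 2 (reflect across v@4): 4 holes -> [(1, 0), (1, 3), (1, 4), (1, 7)]
Unfold 3 (reflect across h@1): 8 holes -> [(0, 0), (0, 3), (0, 4), (0, 7), (1, 0), (1, 3), (1, 4), (1, 7)]
Unfold 4 (reflect across h@2): 16 holes -> [(0, 0), (0, 3), (0, 4), (0, 7), (1, 0), (1, 3), (1, 4), (1, 7), (2, 0), (2, 3), (2, 4), (2, 7), (3, 0), (3, 3), (3, 4), (3, 7)]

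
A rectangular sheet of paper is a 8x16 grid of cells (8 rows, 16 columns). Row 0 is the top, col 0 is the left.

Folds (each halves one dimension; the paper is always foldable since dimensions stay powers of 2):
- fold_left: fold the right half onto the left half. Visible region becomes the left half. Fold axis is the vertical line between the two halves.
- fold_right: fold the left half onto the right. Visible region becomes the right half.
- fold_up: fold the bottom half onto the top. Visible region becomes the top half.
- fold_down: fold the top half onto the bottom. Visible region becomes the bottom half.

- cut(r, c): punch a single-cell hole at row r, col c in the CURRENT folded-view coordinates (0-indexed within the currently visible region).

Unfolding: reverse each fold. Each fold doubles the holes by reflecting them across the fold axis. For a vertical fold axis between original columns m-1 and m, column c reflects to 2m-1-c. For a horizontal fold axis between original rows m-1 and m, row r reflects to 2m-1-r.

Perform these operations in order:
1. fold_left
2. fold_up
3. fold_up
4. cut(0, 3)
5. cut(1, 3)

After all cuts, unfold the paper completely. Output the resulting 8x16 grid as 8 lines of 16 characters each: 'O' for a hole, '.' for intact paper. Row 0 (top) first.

Op 1 fold_left: fold axis v@8; visible region now rows[0,8) x cols[0,8) = 8x8
Op 2 fold_up: fold axis h@4; visible region now rows[0,4) x cols[0,8) = 4x8
Op 3 fold_up: fold axis h@2; visible region now rows[0,2) x cols[0,8) = 2x8
Op 4 cut(0, 3): punch at orig (0,3); cuts so far [(0, 3)]; region rows[0,2) x cols[0,8) = 2x8
Op 5 cut(1, 3): punch at orig (1,3); cuts so far [(0, 3), (1, 3)]; region rows[0,2) x cols[0,8) = 2x8
Unfold 1 (reflect across h@2): 4 holes -> [(0, 3), (1, 3), (2, 3), (3, 3)]
Unfold 2 (reflect across h@4): 8 holes -> [(0, 3), (1, 3), (2, 3), (3, 3), (4, 3), (5, 3), (6, 3), (7, 3)]
Unfold 3 (reflect across v@8): 16 holes -> [(0, 3), (0, 12), (1, 3), (1, 12), (2, 3), (2, 12), (3, 3), (3, 12), (4, 3), (4, 12), (5, 3), (5, 12), (6, 3), (6, 12), (7, 3), (7, 12)]

Answer: ...O........O...
...O........O...
...O........O...
...O........O...
...O........O...
...O........O...
...O........O...
...O........O...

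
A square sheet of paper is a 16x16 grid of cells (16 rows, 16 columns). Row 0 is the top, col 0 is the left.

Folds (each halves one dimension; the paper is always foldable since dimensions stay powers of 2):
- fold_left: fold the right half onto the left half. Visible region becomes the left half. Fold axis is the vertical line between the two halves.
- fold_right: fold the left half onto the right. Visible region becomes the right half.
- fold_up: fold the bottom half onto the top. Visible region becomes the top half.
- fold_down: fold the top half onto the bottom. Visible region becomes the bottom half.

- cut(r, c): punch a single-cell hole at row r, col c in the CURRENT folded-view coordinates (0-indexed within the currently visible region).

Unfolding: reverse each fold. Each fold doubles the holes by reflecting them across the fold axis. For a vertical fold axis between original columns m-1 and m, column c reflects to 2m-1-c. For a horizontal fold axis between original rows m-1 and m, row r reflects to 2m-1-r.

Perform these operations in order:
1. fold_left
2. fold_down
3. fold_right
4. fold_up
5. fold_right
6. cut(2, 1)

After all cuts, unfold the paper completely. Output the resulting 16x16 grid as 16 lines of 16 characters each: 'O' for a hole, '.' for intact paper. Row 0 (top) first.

Op 1 fold_left: fold axis v@8; visible region now rows[0,16) x cols[0,8) = 16x8
Op 2 fold_down: fold axis h@8; visible region now rows[8,16) x cols[0,8) = 8x8
Op 3 fold_right: fold axis v@4; visible region now rows[8,16) x cols[4,8) = 8x4
Op 4 fold_up: fold axis h@12; visible region now rows[8,12) x cols[4,8) = 4x4
Op 5 fold_right: fold axis v@6; visible region now rows[8,12) x cols[6,8) = 4x2
Op 6 cut(2, 1): punch at orig (10,7); cuts so far [(10, 7)]; region rows[8,12) x cols[6,8) = 4x2
Unfold 1 (reflect across v@6): 2 holes -> [(10, 4), (10, 7)]
Unfold 2 (reflect across h@12): 4 holes -> [(10, 4), (10, 7), (13, 4), (13, 7)]
Unfold 3 (reflect across v@4): 8 holes -> [(10, 0), (10, 3), (10, 4), (10, 7), (13, 0), (13, 3), (13, 4), (13, 7)]
Unfold 4 (reflect across h@8): 16 holes -> [(2, 0), (2, 3), (2, 4), (2, 7), (5, 0), (5, 3), (5, 4), (5, 7), (10, 0), (10, 3), (10, 4), (10, 7), (13, 0), (13, 3), (13, 4), (13, 7)]
Unfold 5 (reflect across v@8): 32 holes -> [(2, 0), (2, 3), (2, 4), (2, 7), (2, 8), (2, 11), (2, 12), (2, 15), (5, 0), (5, 3), (5, 4), (5, 7), (5, 8), (5, 11), (5, 12), (5, 15), (10, 0), (10, 3), (10, 4), (10, 7), (10, 8), (10, 11), (10, 12), (10, 15), (13, 0), (13, 3), (13, 4), (13, 7), (13, 8), (13, 11), (13, 12), (13, 15)]

Answer: ................
................
O..OO..OO..OO..O
................
................
O..OO..OO..OO..O
................
................
................
................
O..OO..OO..OO..O
................
................
O..OO..OO..OO..O
................
................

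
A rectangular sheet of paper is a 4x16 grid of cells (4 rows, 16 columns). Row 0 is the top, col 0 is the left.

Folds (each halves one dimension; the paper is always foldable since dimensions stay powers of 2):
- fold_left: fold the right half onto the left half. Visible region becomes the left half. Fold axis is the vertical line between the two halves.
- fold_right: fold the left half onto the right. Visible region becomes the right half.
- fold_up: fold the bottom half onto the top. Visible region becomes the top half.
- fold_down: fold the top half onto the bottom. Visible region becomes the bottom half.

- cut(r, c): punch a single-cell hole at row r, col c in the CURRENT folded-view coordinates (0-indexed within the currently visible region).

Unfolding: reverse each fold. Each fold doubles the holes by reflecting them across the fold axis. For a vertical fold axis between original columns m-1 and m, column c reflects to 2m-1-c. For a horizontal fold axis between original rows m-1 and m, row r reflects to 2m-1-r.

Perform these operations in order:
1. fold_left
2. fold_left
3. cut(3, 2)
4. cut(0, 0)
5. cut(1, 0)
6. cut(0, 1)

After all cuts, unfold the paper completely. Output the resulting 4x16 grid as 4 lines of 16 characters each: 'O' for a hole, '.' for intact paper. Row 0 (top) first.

Op 1 fold_left: fold axis v@8; visible region now rows[0,4) x cols[0,8) = 4x8
Op 2 fold_left: fold axis v@4; visible region now rows[0,4) x cols[0,4) = 4x4
Op 3 cut(3, 2): punch at orig (3,2); cuts so far [(3, 2)]; region rows[0,4) x cols[0,4) = 4x4
Op 4 cut(0, 0): punch at orig (0,0); cuts so far [(0, 0), (3, 2)]; region rows[0,4) x cols[0,4) = 4x4
Op 5 cut(1, 0): punch at orig (1,0); cuts so far [(0, 0), (1, 0), (3, 2)]; region rows[0,4) x cols[0,4) = 4x4
Op 6 cut(0, 1): punch at orig (0,1); cuts so far [(0, 0), (0, 1), (1, 0), (3, 2)]; region rows[0,4) x cols[0,4) = 4x4
Unfold 1 (reflect across v@4): 8 holes -> [(0, 0), (0, 1), (0, 6), (0, 7), (1, 0), (1, 7), (3, 2), (3, 5)]
Unfold 2 (reflect across v@8): 16 holes -> [(0, 0), (0, 1), (0, 6), (0, 7), (0, 8), (0, 9), (0, 14), (0, 15), (1, 0), (1, 7), (1, 8), (1, 15), (3, 2), (3, 5), (3, 10), (3, 13)]

Answer: OO....OOOO....OO
O......OO......O
................
..O..O....O..O..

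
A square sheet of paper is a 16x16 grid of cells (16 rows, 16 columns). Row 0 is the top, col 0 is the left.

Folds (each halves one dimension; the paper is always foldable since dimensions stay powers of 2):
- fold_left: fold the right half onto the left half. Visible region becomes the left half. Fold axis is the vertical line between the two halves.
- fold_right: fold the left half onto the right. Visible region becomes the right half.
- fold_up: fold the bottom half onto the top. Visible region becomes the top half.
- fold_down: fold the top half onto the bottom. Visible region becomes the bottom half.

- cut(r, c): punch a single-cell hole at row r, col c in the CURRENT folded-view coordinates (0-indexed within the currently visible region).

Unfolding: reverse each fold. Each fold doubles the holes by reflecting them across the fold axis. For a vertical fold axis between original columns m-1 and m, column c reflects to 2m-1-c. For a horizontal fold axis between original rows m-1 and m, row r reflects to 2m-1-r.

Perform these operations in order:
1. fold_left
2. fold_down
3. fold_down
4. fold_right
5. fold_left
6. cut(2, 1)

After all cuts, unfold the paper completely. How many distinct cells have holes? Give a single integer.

Answer: 32

Derivation:
Op 1 fold_left: fold axis v@8; visible region now rows[0,16) x cols[0,8) = 16x8
Op 2 fold_down: fold axis h@8; visible region now rows[8,16) x cols[0,8) = 8x8
Op 3 fold_down: fold axis h@12; visible region now rows[12,16) x cols[0,8) = 4x8
Op 4 fold_right: fold axis v@4; visible region now rows[12,16) x cols[4,8) = 4x4
Op 5 fold_left: fold axis v@6; visible region now rows[12,16) x cols[4,6) = 4x2
Op 6 cut(2, 1): punch at orig (14,5); cuts so far [(14, 5)]; region rows[12,16) x cols[4,6) = 4x2
Unfold 1 (reflect across v@6): 2 holes -> [(14, 5), (14, 6)]
Unfold 2 (reflect across v@4): 4 holes -> [(14, 1), (14, 2), (14, 5), (14, 6)]
Unfold 3 (reflect across h@12): 8 holes -> [(9, 1), (9, 2), (9, 5), (9, 6), (14, 1), (14, 2), (14, 5), (14, 6)]
Unfold 4 (reflect across h@8): 16 holes -> [(1, 1), (1, 2), (1, 5), (1, 6), (6, 1), (6, 2), (6, 5), (6, 6), (9, 1), (9, 2), (9, 5), (9, 6), (14, 1), (14, 2), (14, 5), (14, 6)]
Unfold 5 (reflect across v@8): 32 holes -> [(1, 1), (1, 2), (1, 5), (1, 6), (1, 9), (1, 10), (1, 13), (1, 14), (6, 1), (6, 2), (6, 5), (6, 6), (6, 9), (6, 10), (6, 13), (6, 14), (9, 1), (9, 2), (9, 5), (9, 6), (9, 9), (9, 10), (9, 13), (9, 14), (14, 1), (14, 2), (14, 5), (14, 6), (14, 9), (14, 10), (14, 13), (14, 14)]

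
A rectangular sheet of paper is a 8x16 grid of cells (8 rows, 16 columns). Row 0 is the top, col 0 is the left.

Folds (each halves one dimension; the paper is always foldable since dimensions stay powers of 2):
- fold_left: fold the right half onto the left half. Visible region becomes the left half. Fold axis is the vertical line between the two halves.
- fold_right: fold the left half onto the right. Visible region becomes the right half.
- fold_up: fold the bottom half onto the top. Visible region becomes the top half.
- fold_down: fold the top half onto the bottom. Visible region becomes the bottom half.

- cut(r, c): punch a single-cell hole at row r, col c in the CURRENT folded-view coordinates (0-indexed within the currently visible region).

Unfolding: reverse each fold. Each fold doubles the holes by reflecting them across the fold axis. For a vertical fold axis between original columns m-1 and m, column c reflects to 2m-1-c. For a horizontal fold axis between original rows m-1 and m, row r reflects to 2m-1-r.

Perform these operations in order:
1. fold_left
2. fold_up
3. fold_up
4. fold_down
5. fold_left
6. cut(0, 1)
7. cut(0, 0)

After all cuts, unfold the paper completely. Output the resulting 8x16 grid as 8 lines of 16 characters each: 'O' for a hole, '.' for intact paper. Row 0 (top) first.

Op 1 fold_left: fold axis v@8; visible region now rows[0,8) x cols[0,8) = 8x8
Op 2 fold_up: fold axis h@4; visible region now rows[0,4) x cols[0,8) = 4x8
Op 3 fold_up: fold axis h@2; visible region now rows[0,2) x cols[0,8) = 2x8
Op 4 fold_down: fold axis h@1; visible region now rows[1,2) x cols[0,8) = 1x8
Op 5 fold_left: fold axis v@4; visible region now rows[1,2) x cols[0,4) = 1x4
Op 6 cut(0, 1): punch at orig (1,1); cuts so far [(1, 1)]; region rows[1,2) x cols[0,4) = 1x4
Op 7 cut(0, 0): punch at orig (1,0); cuts so far [(1, 0), (1, 1)]; region rows[1,2) x cols[0,4) = 1x4
Unfold 1 (reflect across v@4): 4 holes -> [(1, 0), (1, 1), (1, 6), (1, 7)]
Unfold 2 (reflect across h@1): 8 holes -> [(0, 0), (0, 1), (0, 6), (0, 7), (1, 0), (1, 1), (1, 6), (1, 7)]
Unfold 3 (reflect across h@2): 16 holes -> [(0, 0), (0, 1), (0, 6), (0, 7), (1, 0), (1, 1), (1, 6), (1, 7), (2, 0), (2, 1), (2, 6), (2, 7), (3, 0), (3, 1), (3, 6), (3, 7)]
Unfold 4 (reflect across h@4): 32 holes -> [(0, 0), (0, 1), (0, 6), (0, 7), (1, 0), (1, 1), (1, 6), (1, 7), (2, 0), (2, 1), (2, 6), (2, 7), (3, 0), (3, 1), (3, 6), (3, 7), (4, 0), (4, 1), (4, 6), (4, 7), (5, 0), (5, 1), (5, 6), (5, 7), (6, 0), (6, 1), (6, 6), (6, 7), (7, 0), (7, 1), (7, 6), (7, 7)]
Unfold 5 (reflect across v@8): 64 holes -> [(0, 0), (0, 1), (0, 6), (0, 7), (0, 8), (0, 9), (0, 14), (0, 15), (1, 0), (1, 1), (1, 6), (1, 7), (1, 8), (1, 9), (1, 14), (1, 15), (2, 0), (2, 1), (2, 6), (2, 7), (2, 8), (2, 9), (2, 14), (2, 15), (3, 0), (3, 1), (3, 6), (3, 7), (3, 8), (3, 9), (3, 14), (3, 15), (4, 0), (4, 1), (4, 6), (4, 7), (4, 8), (4, 9), (4, 14), (4, 15), (5, 0), (5, 1), (5, 6), (5, 7), (5, 8), (5, 9), (5, 14), (5, 15), (6, 0), (6, 1), (6, 6), (6, 7), (6, 8), (6, 9), (6, 14), (6, 15), (7, 0), (7, 1), (7, 6), (7, 7), (7, 8), (7, 9), (7, 14), (7, 15)]

Answer: OO....OOOO....OO
OO....OOOO....OO
OO....OOOO....OO
OO....OOOO....OO
OO....OOOO....OO
OO....OOOO....OO
OO....OOOO....OO
OO....OOOO....OO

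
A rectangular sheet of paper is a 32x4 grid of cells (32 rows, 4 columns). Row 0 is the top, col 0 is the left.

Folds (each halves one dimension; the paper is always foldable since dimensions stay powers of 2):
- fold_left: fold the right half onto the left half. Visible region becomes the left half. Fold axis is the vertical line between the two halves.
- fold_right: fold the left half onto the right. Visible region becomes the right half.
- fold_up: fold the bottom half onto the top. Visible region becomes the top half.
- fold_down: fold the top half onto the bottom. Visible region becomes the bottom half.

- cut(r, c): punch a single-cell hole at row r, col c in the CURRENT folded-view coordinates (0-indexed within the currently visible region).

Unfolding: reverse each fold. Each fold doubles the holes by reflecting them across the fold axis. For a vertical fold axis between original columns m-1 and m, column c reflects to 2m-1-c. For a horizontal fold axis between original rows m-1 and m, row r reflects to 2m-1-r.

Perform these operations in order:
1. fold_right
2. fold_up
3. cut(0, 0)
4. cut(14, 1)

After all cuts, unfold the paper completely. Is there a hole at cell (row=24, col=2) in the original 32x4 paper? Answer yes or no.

Op 1 fold_right: fold axis v@2; visible region now rows[0,32) x cols[2,4) = 32x2
Op 2 fold_up: fold axis h@16; visible region now rows[0,16) x cols[2,4) = 16x2
Op 3 cut(0, 0): punch at orig (0,2); cuts so far [(0, 2)]; region rows[0,16) x cols[2,4) = 16x2
Op 4 cut(14, 1): punch at orig (14,3); cuts so far [(0, 2), (14, 3)]; region rows[0,16) x cols[2,4) = 16x2
Unfold 1 (reflect across h@16): 4 holes -> [(0, 2), (14, 3), (17, 3), (31, 2)]
Unfold 2 (reflect across v@2): 8 holes -> [(0, 1), (0, 2), (14, 0), (14, 3), (17, 0), (17, 3), (31, 1), (31, 2)]
Holes: [(0, 1), (0, 2), (14, 0), (14, 3), (17, 0), (17, 3), (31, 1), (31, 2)]

Answer: no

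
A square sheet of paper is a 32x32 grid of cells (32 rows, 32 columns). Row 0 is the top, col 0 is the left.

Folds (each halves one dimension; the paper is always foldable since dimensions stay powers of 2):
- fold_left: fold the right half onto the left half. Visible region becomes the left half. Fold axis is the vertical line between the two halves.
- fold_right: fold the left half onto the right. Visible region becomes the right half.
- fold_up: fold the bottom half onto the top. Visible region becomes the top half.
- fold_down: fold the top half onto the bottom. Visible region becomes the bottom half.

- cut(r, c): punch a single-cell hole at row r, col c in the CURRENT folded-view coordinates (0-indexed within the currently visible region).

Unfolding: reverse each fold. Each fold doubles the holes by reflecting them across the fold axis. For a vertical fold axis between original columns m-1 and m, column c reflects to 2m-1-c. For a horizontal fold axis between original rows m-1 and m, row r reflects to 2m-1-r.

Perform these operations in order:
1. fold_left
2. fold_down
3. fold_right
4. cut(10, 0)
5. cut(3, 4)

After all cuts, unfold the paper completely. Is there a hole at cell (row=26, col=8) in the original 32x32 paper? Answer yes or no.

Op 1 fold_left: fold axis v@16; visible region now rows[0,32) x cols[0,16) = 32x16
Op 2 fold_down: fold axis h@16; visible region now rows[16,32) x cols[0,16) = 16x16
Op 3 fold_right: fold axis v@8; visible region now rows[16,32) x cols[8,16) = 16x8
Op 4 cut(10, 0): punch at orig (26,8); cuts so far [(26, 8)]; region rows[16,32) x cols[8,16) = 16x8
Op 5 cut(3, 4): punch at orig (19,12); cuts so far [(19, 12), (26, 8)]; region rows[16,32) x cols[8,16) = 16x8
Unfold 1 (reflect across v@8): 4 holes -> [(19, 3), (19, 12), (26, 7), (26, 8)]
Unfold 2 (reflect across h@16): 8 holes -> [(5, 7), (5, 8), (12, 3), (12, 12), (19, 3), (19, 12), (26, 7), (26, 8)]
Unfold 3 (reflect across v@16): 16 holes -> [(5, 7), (5, 8), (5, 23), (5, 24), (12, 3), (12, 12), (12, 19), (12, 28), (19, 3), (19, 12), (19, 19), (19, 28), (26, 7), (26, 8), (26, 23), (26, 24)]
Holes: [(5, 7), (5, 8), (5, 23), (5, 24), (12, 3), (12, 12), (12, 19), (12, 28), (19, 3), (19, 12), (19, 19), (19, 28), (26, 7), (26, 8), (26, 23), (26, 24)]

Answer: yes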